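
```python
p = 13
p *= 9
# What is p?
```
Trace:
  p=13
  p=117

Final answer: 117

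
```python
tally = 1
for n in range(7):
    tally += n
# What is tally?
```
Trace:
  tally=1
  tally=1, n=0
  tally=2, n=1
  tally=4, n=2
  tally=7, n=3
  tally=11, n=4
  tally=16, n=5
  tally=22, n=6

Final answer: 22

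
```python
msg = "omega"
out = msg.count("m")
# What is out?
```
Trace:
  msg='omega'
  msg='omega', out=1

Final answer: 1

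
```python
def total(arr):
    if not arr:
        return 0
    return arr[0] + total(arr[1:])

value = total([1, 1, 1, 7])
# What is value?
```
Call trace:
total(arr=[1, 1, 1, 7])
  total(arr=[1, 1, 7])
    total(arr=[1, 7])
      total(arr=[7])
        total(arr=[])
        -> return 0
      -> return 7
    -> return 8
  -> return 9
-> return 10

Final answer: 10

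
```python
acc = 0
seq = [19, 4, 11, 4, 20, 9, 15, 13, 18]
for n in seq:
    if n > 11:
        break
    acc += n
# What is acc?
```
Trace:
  acc=0
  acc=0, n=19

Final answer: 0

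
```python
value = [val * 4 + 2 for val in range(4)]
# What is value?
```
Trace:
  val=0
  val=1
  val=2
  val=3
  value=[2, 6, 10, 14]

Final answer: [2, 6, 10, 14]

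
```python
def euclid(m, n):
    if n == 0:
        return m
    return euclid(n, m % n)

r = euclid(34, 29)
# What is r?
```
Call trace:
euclid(m=34, n=29)
  euclid(m=29, n=5)
    euclid(m=5, n=4)
      euclid(m=4, n=1)
        euclid(m=1, n=0)
        -> return 1
      -> return 1
    -> return 1
  -> return 1
-> return 1

Final answer: 1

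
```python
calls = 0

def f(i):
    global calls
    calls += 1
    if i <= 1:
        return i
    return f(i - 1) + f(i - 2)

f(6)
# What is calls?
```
Call trace (a repeated sub-call is expanded the first time; later identical calls just restate its return value):
f(i=6)
  f(i=5)
    f(i=4)
      f(i=3)
        f(i=2)
          f(i=1)
          -> return 1
          f(i=0)
          -> return 0
        -> return 1
        f(i=1)
        -> return 1
      -> return 2
      f(i=2) -> return 1  (same call as traced above)
    -> return 3
    f(i=3) -> return 2  (same call as traced above)
  -> return 5
  f(i=4) -> return 3  (same call as traced above)
-> return 8

calls is incremented once per call, so count the calls in each subtree. Let C(i) = number of calls made by f(i).
C(0) = C(1) = 1 (base case, no recursion); C(i) = 1 + C(i - 1) + C(i - 2) otherwise.
C(2) = 1 + C(1) + C(0) = 1 + 1 + 1 = 3
C(3) = 1 + C(2) + C(1) = 1 + 3 + 1 = 5
C(4) = 1 + C(3) + C(2) = 1 + 5 + 3 = 9
C(5) = 1 + C(4) + C(3) = 1 + 9 + 5 = 15
C(6) = 1 + C(5) + C(4) = 1 + 15 + 9 = 25
calls = C(6) = 25

Final answer: 25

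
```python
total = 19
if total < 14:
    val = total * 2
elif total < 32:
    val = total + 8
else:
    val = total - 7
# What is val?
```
Trace:
  total=19
  total=19, val=27

Final answer: 27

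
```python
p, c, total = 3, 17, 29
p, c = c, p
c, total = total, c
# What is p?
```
Trace:
  p=3, c=17, total=29
  p=17, c=3, total=29
  p=17, c=29, total=3

Final answer: 17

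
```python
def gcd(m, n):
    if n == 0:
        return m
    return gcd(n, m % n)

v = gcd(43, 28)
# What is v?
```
Call trace:
gcd(m=43, n=28)
  gcd(m=28, n=15)
    gcd(m=15, n=13)
      gcd(m=13, n=2)
        gcd(m=2, n=1)
          gcd(m=1, n=0)
          -> return 1
        -> return 1
      -> return 1
    -> return 1
  -> return 1
-> return 1

Final answer: 1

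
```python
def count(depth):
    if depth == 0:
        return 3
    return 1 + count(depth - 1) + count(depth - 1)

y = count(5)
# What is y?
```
Call trace (a repeated sub-call is expanded the first time; later identical calls just restate its return value):
count(depth=5)
  count(depth=4)
    count(depth=3)
      count(depth=2)
        count(depth=1)
          count(depth=0)
          -> return 3
          count(depth=0)
          -> return 3
        -> return 7
        count(depth=1) -> return 7  (same call as traced above)
      -> return 15
      count(depth=2) -> return 15  (same call as traced above)
    -> return 31
    count(depth=3) -> return 31  (same call as traced above)
  -> return 63
  count(depth=4) -> return 63  (same call as traced above)
-> return 127

Final answer: 127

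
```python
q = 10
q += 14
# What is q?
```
Trace:
  q=10
  q=24

Final answer: 24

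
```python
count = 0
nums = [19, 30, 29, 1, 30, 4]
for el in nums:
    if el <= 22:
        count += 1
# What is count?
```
Trace:
  count=0
  count=1, el=19
  count=1, el=30
  count=1, el=29
  count=2, el=1
  count=2, el=30
  count=3, el=4

Final answer: 3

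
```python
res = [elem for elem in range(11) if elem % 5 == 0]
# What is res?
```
Trace:
  elem=0
  elem=1
  elem=2
  elem=3
  elem=4
  elem=5
  elem=6
  elem=7
  elem=8
  elem=9
  elem=10
  res=[0, 5, 10]

Final answer: [0, 5, 10]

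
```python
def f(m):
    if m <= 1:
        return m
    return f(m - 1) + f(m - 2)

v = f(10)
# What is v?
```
Call trace (a repeated sub-call is expanded the first time; later identical calls just restate its return value):
f(m=10)
  f(m=9)
    f(m=8)
      f(m=7)
        f(m=6)
          f(m=5)
            f(m=4)
              f(m=3)
                f(m=2)
                  f(m=1)
                  -> return 1
                  f(m=0)
                  -> return 0
                -> return 1
                f(m=1)
                -> return 1
              -> return 2
              f(m=2) -> return 1  (same call as traced above)
            -> return 3
            f(m=3) -> return 2  (same call as traced above)
          -> return 5
          f(m=4) -> return 3  (same call as traced above)
        -> return 8
        f(m=5) -> return 5  (same call as traced above)
      -> return 13
      f(m=6) -> return 8  (same call as traced above)
    -> return 21
    f(m=7) -> return 13  (same call as traced above)
  -> return 34
  f(m=8) -> return 21  (same call as traced above)
-> return 55

Final answer: 55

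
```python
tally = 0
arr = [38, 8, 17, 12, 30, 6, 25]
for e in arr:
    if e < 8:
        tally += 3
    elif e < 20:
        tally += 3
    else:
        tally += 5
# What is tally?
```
Trace:
  tally=0
  tally=5, e=38
  tally=8, e=8
  tally=11, e=17
  tally=14, e=12
  tally=19, e=30
  tally=22, e=6
  tally=27, e=25

Final answer: 27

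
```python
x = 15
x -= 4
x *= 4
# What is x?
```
Trace:
  x=15
  x=11
  x=44

Final answer: 44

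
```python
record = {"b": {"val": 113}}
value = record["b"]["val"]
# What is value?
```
Trace:
  record={'b': {'val': 113}}
  record={'b': {'val': 113}}, value=113

Final answer: 113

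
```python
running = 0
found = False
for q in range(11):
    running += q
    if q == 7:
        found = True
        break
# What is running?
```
Trace:
  running=0
  running=0, found=False
  running=0, found=False, q=0
  running=1, found=False, q=1
  running=3, found=False, q=2
  running=6, found=False, q=3
  running=10, found=False, q=4
  running=15, found=False, q=5
  running=21, found=False, q=6
  running=28, found=True, q=7

Final answer: 28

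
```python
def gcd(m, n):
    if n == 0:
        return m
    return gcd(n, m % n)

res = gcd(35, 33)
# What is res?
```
Call trace:
gcd(m=35, n=33)
  gcd(m=33, n=2)
    gcd(m=2, n=1)
      gcd(m=1, n=0)
      -> return 1
    -> return 1
  -> return 1
-> return 1

Final answer: 1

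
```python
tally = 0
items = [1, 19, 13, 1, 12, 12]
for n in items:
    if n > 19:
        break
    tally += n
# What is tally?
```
Trace:
  tally=0
  tally=1, n=1
  tally=20, n=19
  tally=33, n=13
  tally=34, n=1
  tally=46, n=12
  tally=58, n=12

Final answer: 58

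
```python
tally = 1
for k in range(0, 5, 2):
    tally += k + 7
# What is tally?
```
Trace:
  tally=1
  tally=8, k=0
  tally=17, k=2
  tally=28, k=4

Final answer: 28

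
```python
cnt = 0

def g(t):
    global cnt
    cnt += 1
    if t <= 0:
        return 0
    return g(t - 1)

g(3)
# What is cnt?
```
Call trace:
g(t=3)
  g(t=2)
    g(t=1)
      g(t=0)
      -> return 0
    -> return 0
  -> return 0
-> return 0

cnt is incremented once per call. g is entered once for each t = 3, 2, 1, 0 (the t <= 0 call returns without recursing), i.e. 3 + 1 calls.
cnt = 4

Final answer: 4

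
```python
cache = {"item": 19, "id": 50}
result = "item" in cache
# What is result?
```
Trace:
  cache={'item': 19, 'id': 50}
  cache={'item': 19, 'id': 50}, result=True

Final answer: True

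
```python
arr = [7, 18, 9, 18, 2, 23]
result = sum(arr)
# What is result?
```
Trace:
  arr=[7, 18, 9, 18, 2, 23]
  arr=[7, 18, 9, 18, 2, 23], result=77

Final answer: 77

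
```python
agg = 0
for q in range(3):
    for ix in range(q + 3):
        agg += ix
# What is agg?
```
Trace:
  agg=0
  agg=0, q=0, ix=0
  agg=1, q=0, ix=1
  agg=3, q=0, ix=2
  agg=3, q=1, ix=0
  agg=4, q=1, ix=1
  agg=6, q=1, ix=2
  agg=9, q=1, ix=3
  agg=9, q=2, ix=0
  agg=10, q=2, ix=1
  agg=12, q=2, ix=2
  agg=15, q=2, ix=3
  agg=19, q=2, ix=4

Final answer: 19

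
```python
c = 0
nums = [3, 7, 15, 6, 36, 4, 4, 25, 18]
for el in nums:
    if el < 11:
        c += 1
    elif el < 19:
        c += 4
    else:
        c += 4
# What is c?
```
Trace:
  c=0
  c=1, el=3
  c=2, el=7
  c=6, el=15
  c=7, el=6
  c=11, el=36
  c=12, el=4
  c=13, el=4
  c=17, el=25
  c=21, el=18

Final answer: 21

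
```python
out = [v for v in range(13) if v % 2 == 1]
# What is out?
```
Trace:
  v=0
  v=1
  v=2
  v=3
  v=4
  v=5
  v=6
  v=7
  v=8
  v=9
  v=10
  v=11
  v=12
  out=[1, 3, 5, 7, 9, 11]

Final answer: [1, 3, 5, 7, 9, 11]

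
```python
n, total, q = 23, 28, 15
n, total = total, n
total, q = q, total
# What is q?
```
Trace:
  n=23, total=28, q=15
  n=28, total=23, q=15
  n=28, total=15, q=23

Final answer: 23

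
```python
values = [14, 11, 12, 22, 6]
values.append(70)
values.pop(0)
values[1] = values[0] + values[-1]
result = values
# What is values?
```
Trace:
  values=[14, 11, 12, 22, 6]
  values=[14, 11, 12, 22, 6, 70]
  values=[11, 12, 22, 6, 70]
  values=[11, 81, 22, 6, 70]
  values=[11, 81, 22, 6, 70], result=[11, 81, 22, 6, 70]

Final answer: [11, 81, 22, 6, 70]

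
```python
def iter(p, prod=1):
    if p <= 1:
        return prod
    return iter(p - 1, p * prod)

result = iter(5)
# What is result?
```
Call trace:
iter(p=5, prod=1)
  iter(p=4, prod=5)
    iter(p=3, prod=20)
      iter(p=2, prod=60)
        iter(p=1, prod=120)
        -> return 120
      -> return 120
    -> return 120
  -> return 120
-> return 120

Final answer: 120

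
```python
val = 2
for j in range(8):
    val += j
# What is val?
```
Trace:
  val=2
  val=2, j=0
  val=3, j=1
  val=5, j=2
  val=8, j=3
  val=12, j=4
  val=17, j=5
  val=23, j=6
  val=30, j=7

Final answer: 30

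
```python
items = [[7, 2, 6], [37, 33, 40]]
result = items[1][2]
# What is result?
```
Trace:
  items=[[7, 2, 6], [37, 33, 40]]
  items=[[7, 2, 6], [37, 33, 40]], result=40

Final answer: 40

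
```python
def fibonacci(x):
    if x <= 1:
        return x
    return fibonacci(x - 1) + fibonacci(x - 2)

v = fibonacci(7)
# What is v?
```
Call trace (a repeated sub-call is expanded the first time; later identical calls just restate its return value):
fibonacci(x=7)
  fibonacci(x=6)
    fibonacci(x=5)
      fibonacci(x=4)
        fibonacci(x=3)
          fibonacci(x=2)
            fibonacci(x=1)
            -> return 1
            fibonacci(x=0)
            -> return 0
          -> return 1
          fibonacci(x=1)
          -> return 1
        -> return 2
        fibonacci(x=2) -> return 1  (same call as traced above)
      -> return 3
      fibonacci(x=3) -> return 2  (same call as traced above)
    -> return 5
    fibonacci(x=4) -> return 3  (same call as traced above)
  -> return 8
  fibonacci(x=5) -> return 5  (same call as traced above)
-> return 13

Final answer: 13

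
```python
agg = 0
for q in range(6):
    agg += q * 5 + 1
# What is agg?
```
Trace:
  agg=0
  agg=1, q=0
  agg=7, q=1
  agg=18, q=2
  agg=34, q=3
  agg=55, q=4
  agg=81, q=5

Final answer: 81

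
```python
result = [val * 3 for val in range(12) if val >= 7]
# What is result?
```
Trace:
  val=0
  val=1
  val=2
  val=3
  val=4
  val=5
  val=6
  val=7
  val=8
  val=9
  val=10
  val=11
  result=[21, 24, 27, 30, 33]

Final answer: [21, 24, 27, 30, 33]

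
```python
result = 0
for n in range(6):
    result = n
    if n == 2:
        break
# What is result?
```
Trace:
  result=0
  result=0, n=0
  result=1, n=1
  result=2, n=2

Final answer: 2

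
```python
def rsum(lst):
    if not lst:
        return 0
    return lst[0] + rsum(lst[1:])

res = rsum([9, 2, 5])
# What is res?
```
Call trace:
rsum(lst=[9, 2, 5])
  rsum(lst=[2, 5])
    rsum(lst=[5])
      rsum(lst=[])
      -> return 0
    -> return 5
  -> return 7
-> return 16

Final answer: 16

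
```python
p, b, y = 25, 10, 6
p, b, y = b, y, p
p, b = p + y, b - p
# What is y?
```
Trace:
  p=25, b=10, y=6
  p=10, b=6, y=25
  p=35, b=-4, y=25

Final answer: 25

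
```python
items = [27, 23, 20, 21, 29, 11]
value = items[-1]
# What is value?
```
Trace:
  items=[27, 23, 20, 21, 29, 11]
  items=[27, 23, 20, 21, 29, 11], value=11

Final answer: 11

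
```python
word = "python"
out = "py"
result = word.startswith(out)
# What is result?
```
Trace:
  word='python'
  word='python', out='py'
  word='python', out='py', result=True

Final answer: True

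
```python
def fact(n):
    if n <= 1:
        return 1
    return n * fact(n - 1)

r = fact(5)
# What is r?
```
Call trace:
fact(n=5)
  fact(n=4)
    fact(n=3)
      fact(n=2)
        fact(n=1)
        -> return 1
      -> return 2
    -> return 6
  -> return 24
-> return 120

Final answer: 120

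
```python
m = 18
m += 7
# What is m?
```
Trace:
  m=18
  m=25

Final answer: 25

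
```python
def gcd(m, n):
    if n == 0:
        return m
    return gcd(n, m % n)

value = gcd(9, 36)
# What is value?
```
Call trace:
gcd(m=9, n=36)
  gcd(m=36, n=9)
    gcd(m=9, n=0)
    -> return 9
  -> return 9
-> return 9

Final answer: 9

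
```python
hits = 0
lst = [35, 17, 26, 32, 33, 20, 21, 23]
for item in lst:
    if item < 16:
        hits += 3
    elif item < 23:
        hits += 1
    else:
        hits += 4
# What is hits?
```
Trace:
  hits=0
  hits=4, item=35
  hits=5, item=17
  hits=9, item=26
  hits=13, item=32
  hits=17, item=33
  hits=18, item=20
  hits=19, item=21
  hits=23, item=23

Final answer: 23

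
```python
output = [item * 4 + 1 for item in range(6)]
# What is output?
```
Trace:
  item=0
  item=1
  item=2
  item=3
  item=4
  item=5
  output=[1, 5, 9, 13, 17, 21]

Final answer: [1, 5, 9, 13, 17, 21]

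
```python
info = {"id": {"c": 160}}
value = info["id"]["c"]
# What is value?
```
Trace:
  info={'id': {'c': 160}}
  info={'id': {'c': 160}}, value=160

Final answer: 160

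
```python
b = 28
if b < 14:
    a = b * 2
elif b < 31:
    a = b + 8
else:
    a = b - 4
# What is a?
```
Trace:
  b=28
  b=28, a=36

Final answer: 36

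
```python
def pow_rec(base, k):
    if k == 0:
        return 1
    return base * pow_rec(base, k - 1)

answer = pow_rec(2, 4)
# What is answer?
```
Call trace:
pow_rec(base=2, k=4)
  pow_rec(base=2, k=3)
    pow_rec(base=2, k=2)
      pow_rec(base=2, k=1)
        pow_rec(base=2, k=0)
        -> return 1
      -> return 2
    -> return 4
  -> return 8
-> return 16

Final answer: 16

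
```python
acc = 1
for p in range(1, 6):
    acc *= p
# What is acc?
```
Trace:
  acc=1
  acc=1, p=1
  acc=2, p=2
  acc=6, p=3
  acc=24, p=4
  acc=120, p=5

Final answer: 120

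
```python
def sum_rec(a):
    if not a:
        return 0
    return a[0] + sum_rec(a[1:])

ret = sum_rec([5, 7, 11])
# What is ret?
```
Call trace:
sum_rec(a=[5, 7, 11])
  sum_rec(a=[7, 11])
    sum_rec(a=[11])
      sum_rec(a=[])
      -> return 0
    -> return 11
  -> return 18
-> return 23

Final answer: 23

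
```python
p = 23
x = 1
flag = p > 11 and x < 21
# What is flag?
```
Trace:
  p=23
  p=23, x=1
  p=23, x=1, flag=True

Final answer: True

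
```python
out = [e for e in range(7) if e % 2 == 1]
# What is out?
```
Trace:
  e=0
  e=1
  e=2
  e=3
  e=4
  e=5
  e=6
  out=[1, 3, 5]

Final answer: [1, 3, 5]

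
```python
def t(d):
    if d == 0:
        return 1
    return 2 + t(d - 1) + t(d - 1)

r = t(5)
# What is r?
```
Call trace (a repeated sub-call is expanded the first time; later identical calls just restate its return value):
t(d=5)
  t(d=4)
    t(d=3)
      t(d=2)
        t(d=1)
          t(d=0)
          -> return 1
          t(d=0)
          -> return 1
        -> return 4
        t(d=1) -> return 4  (same call as traced above)
      -> return 10
      t(d=2) -> return 10  (same call as traced above)
    -> return 22
    t(d=3) -> return 22  (same call as traced above)
  -> return 46
  t(d=4) -> return 46  (same call as traced above)
-> return 94

Final answer: 94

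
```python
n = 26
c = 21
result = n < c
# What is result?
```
Trace:
  n=26
  n=26, c=21
  n=26, c=21, result=False

Final answer: False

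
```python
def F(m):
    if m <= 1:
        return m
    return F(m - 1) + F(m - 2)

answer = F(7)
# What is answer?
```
Call trace (a repeated sub-call is expanded the first time; later identical calls just restate its return value):
F(m=7)
  F(m=6)
    F(m=5)
      F(m=4)
        F(m=3)
          F(m=2)
            F(m=1)
            -> return 1
            F(m=0)
            -> return 0
          -> return 1
          F(m=1)
          -> return 1
        -> return 2
        F(m=2) -> return 1  (same call as traced above)
      -> return 3
      F(m=3) -> return 2  (same call as traced above)
    -> return 5
    F(m=4) -> return 3  (same call as traced above)
  -> return 8
  F(m=5) -> return 5  (same call as traced above)
-> return 13

Final answer: 13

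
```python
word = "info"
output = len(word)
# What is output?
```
Trace:
  word='info'
  word='info', output=4

Final answer: 4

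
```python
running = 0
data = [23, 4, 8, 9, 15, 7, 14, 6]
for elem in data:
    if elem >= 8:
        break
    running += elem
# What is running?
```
Trace:
  running=0
  running=0, elem=23

Final answer: 0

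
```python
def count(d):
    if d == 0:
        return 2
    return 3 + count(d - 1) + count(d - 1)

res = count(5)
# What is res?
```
Call trace (a repeated sub-call is expanded the first time; later identical calls just restate its return value):
count(d=5)
  count(d=4)
    count(d=3)
      count(d=2)
        count(d=1)
          count(d=0)
          -> return 2
          count(d=0)
          -> return 2
        -> return 7
        count(d=1) -> return 7  (same call as traced above)
      -> return 17
      count(d=2) -> return 17  (same call as traced above)
    -> return 37
    count(d=3) -> return 37  (same call as traced above)
  -> return 77
  count(d=4) -> return 77  (same call as traced above)
-> return 157

Final answer: 157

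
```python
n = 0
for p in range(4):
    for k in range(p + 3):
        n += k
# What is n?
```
Trace:
  n=0
  n=0, p=0, k=0
  n=1, p=0, k=1
  n=3, p=0, k=2
  n=3, p=1, k=0
  n=4, p=1, k=1
  n=6, p=1, k=2
  n=9, p=1, k=3
  n=9, p=2, k=0
  n=10, p=2, k=1
  n=12, p=2, k=2
  n=15, p=2, k=3
  n=19, p=2, k=4
  n=19, p=3, k=0
  n=20, p=3, k=1
  n=22, p=3, k=2
  n=25, p=3, k=3
  n=29, p=3, k=4
  n=34, p=3, k=5

Final answer: 34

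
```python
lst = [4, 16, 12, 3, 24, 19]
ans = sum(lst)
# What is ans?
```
Trace:
  lst=[4, 16, 12, 3, 24, 19]
  lst=[4, 16, 12, 3, 24, 19], ans=78

Final answer: 78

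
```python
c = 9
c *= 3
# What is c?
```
Trace:
  c=9
  c=27

Final answer: 27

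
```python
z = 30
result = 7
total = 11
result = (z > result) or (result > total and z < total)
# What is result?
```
Trace:
  z=30
  z=30, result=7
  z=30, result=7, total=11
  z=30, result=True, total=11

Final answer: True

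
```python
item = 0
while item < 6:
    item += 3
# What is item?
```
Trace:
  item=0
  item=3
  item=6

Final answer: 6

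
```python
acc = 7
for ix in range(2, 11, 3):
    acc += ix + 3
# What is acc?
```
Trace:
  acc=7
  acc=12, ix=2
  acc=20, ix=5
  acc=31, ix=8

Final answer: 31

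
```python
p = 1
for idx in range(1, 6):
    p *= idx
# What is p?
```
Trace:
  p=1
  p=1, idx=1
  p=2, idx=2
  p=6, idx=3
  p=24, idx=4
  p=120, idx=5

Final answer: 120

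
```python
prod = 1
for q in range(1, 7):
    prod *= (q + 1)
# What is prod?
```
Trace:
  prod=1
  prod=2, q=1
  prod=6, q=2
  prod=24, q=3
  prod=120, q=4
  prod=720, q=5
  prod=5040, q=6

Final answer: 5040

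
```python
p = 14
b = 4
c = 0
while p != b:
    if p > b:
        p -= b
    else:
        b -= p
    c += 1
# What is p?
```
Trace:
  p=14
  p=14, b=4
  p=14, b=4, c=0
  p=10, b=4, c=1
  p=6, b=4, c=2
  p=2, b=4, c=3
  p=2, b=2, c=4

Final answer: 2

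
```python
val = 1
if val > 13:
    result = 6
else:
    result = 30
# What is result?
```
Trace:
  val=1
  val=1, result=30

Final answer: 30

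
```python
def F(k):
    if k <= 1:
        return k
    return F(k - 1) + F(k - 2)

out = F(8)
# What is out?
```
Call trace (a repeated sub-call is expanded the first time; later identical calls just restate its return value):
F(k=8)
  F(k=7)
    F(k=6)
      F(k=5)
        F(k=4)
          F(k=3)
            F(k=2)
              F(k=1)
              -> return 1
              F(k=0)
              -> return 0
            -> return 1
            F(k=1)
            -> return 1
          -> return 2
          F(k=2) -> return 1  (same call as traced above)
        -> return 3
        F(k=3) -> return 2  (same call as traced above)
      -> return 5
      F(k=4) -> return 3  (same call as traced above)
    -> return 8
    F(k=5) -> return 5  (same call as traced above)
  -> return 13
  F(k=6) -> return 8  (same call as traced above)
-> return 21

Final answer: 21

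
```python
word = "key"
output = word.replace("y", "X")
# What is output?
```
Trace:
  word='key'
  word='key', output='keX'

Final answer: 'keX'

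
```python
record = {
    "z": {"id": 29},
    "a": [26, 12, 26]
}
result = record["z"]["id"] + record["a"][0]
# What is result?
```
Trace:
  record={'z': {'id': 29}, 'a': [26, 12, 26]}
  record={'z': {'id': 29}, 'a': [26, 12, 26]}, result=55

Final answer: 55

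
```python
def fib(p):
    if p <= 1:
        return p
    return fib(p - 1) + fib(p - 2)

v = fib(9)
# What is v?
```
Call trace (a repeated sub-call is expanded the first time; later identical calls just restate its return value):
fib(p=9)
  fib(p=8)
    fib(p=7)
      fib(p=6)
        fib(p=5)
          fib(p=4)
            fib(p=3)
              fib(p=2)
                fib(p=1)
                -> return 1
                fib(p=0)
                -> return 0
              -> return 1
              fib(p=1)
              -> return 1
            -> return 2
            fib(p=2) -> return 1  (same call as traced above)
          -> return 3
          fib(p=3) -> return 2  (same call as traced above)
        -> return 5
        fib(p=4) -> return 3  (same call as traced above)
      -> return 8
      fib(p=5) -> return 5  (same call as traced above)
    -> return 13
    fib(p=6) -> return 8  (same call as traced above)
  -> return 21
  fib(p=7) -> return 13  (same call as traced above)
-> return 34

Final answer: 34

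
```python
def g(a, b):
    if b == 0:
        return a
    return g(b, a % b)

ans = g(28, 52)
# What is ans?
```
Call trace:
g(a=28, b=52)
  g(a=52, b=28)
    g(a=28, b=24)
      g(a=24, b=4)
        g(a=4, b=0)
        -> return 4
      -> return 4
    -> return 4
  -> return 4
-> return 4

Final answer: 4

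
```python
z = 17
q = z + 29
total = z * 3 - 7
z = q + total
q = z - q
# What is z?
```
Trace:
  z=17
  z=17, q=46
  z=17, q=46, total=44
  z=90, q=46, total=44
  z=90, q=44, total=44

Final answer: 90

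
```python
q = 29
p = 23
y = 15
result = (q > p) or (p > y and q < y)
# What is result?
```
Trace:
  q=29
  q=29, p=23
  q=29, p=23, y=15
  q=29, p=23, y=15, result=True

Final answer: True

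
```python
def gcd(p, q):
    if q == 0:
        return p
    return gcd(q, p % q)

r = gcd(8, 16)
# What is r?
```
Call trace:
gcd(p=8, q=16)
  gcd(p=16, q=8)
    gcd(p=8, q=0)
    -> return 8
  -> return 8
-> return 8

Final answer: 8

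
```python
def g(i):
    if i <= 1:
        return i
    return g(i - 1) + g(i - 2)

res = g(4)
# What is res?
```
Call trace (a repeated sub-call is expanded the first time; later identical calls just restate its return value):
g(i=4)
  g(i=3)
    g(i=2)
      g(i=1)
      -> return 1
      g(i=0)
      -> return 0
    -> return 1
    g(i=1)
    -> return 1
  -> return 2
  g(i=2) -> return 1  (same call as traced above)
-> return 3

Final answer: 3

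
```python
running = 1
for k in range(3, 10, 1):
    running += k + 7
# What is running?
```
Trace:
  running=1
  running=11, k=3
  running=22, k=4
  running=34, k=5
  running=47, k=6
  running=61, k=7
  running=76, k=8
  running=92, k=9

Final answer: 92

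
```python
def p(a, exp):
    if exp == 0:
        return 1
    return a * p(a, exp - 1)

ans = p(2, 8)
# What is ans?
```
Call trace:
p(a=2, exp=8)
  p(a=2, exp=7)
    p(a=2, exp=6)
      p(a=2, exp=5)
        p(a=2, exp=4)
          p(a=2, exp=3)
            p(a=2, exp=2)
              p(a=2, exp=1)
                p(a=2, exp=0)
                -> return 1
              -> return 2
            -> return 4
          -> return 8
        -> return 16
      -> return 32
    -> return 64
  -> return 128
-> return 256

Final answer: 256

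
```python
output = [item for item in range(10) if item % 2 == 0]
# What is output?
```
Trace:
  item=0
  item=1
  item=2
  item=3
  item=4
  item=5
  item=6
  item=7
  item=8
  item=9
  output=[0, 2, 4, 6, 8]

Final answer: [0, 2, 4, 6, 8]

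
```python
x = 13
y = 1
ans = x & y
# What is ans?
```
Trace:
  x=13
  x=13, y=1
  x=13, y=1, ans=1

Final answer: 1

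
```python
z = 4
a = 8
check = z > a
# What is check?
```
Trace:
  z=4
  z=4, a=8
  z=4, a=8, check=False

Final answer: False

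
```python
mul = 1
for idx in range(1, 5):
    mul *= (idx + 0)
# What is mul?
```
Trace:
  mul=1
  mul=1, idx=1
  mul=2, idx=2
  mul=6, idx=3
  mul=24, idx=4

Final answer: 24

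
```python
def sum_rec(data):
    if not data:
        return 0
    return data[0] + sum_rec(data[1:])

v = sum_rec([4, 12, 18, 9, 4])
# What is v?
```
Call trace:
sum_rec(data=[4, 12, 18, 9, 4])
  sum_rec(data=[12, 18, 9, 4])
    sum_rec(data=[18, 9, 4])
      sum_rec(data=[9, 4])
        sum_rec(data=[4])
          sum_rec(data=[])
          -> return 0
        -> return 4
      -> return 13
    -> return 31
  -> return 43
-> return 47

Final answer: 47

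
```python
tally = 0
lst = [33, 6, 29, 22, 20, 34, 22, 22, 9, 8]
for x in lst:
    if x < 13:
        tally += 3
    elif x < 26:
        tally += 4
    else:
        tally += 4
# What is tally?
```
Trace:
  tally=0
  tally=4, x=33
  tally=7, x=6
  tally=11, x=29
  tally=15, x=22
  tally=19, x=20
  tally=23, x=34
  tally=27, x=22
  tally=31, x=22
  tally=34, x=9
  tally=37, x=8

Final answer: 37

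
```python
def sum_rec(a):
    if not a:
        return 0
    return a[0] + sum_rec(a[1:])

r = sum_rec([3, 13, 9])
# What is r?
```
Call trace:
sum_rec(a=[3, 13, 9])
  sum_rec(a=[13, 9])
    sum_rec(a=[9])
      sum_rec(a=[])
      -> return 0
    -> return 9
  -> return 22
-> return 25

Final answer: 25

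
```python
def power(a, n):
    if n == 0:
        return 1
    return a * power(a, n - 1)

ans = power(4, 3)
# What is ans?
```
Call trace:
power(a=4, n=3)
  power(a=4, n=2)
    power(a=4, n=1)
      power(a=4, n=0)
      -> return 1
    -> return 4
  -> return 16
-> return 64

Final answer: 64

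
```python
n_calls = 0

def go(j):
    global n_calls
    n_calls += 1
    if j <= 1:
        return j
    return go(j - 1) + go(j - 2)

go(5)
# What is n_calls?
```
Call trace (a repeated sub-call is expanded the first time; later identical calls just restate its return value):
go(j=5)
  go(j=4)
    go(j=3)
      go(j=2)
        go(j=1)
        -> return 1
        go(j=0)
        -> return 0
      -> return 1
      go(j=1)
      -> return 1
    -> return 2
    go(j=2) -> return 1  (same call as traced above)
  -> return 3
  go(j=3) -> return 2  (same call as traced above)
-> return 5

n_calls is incremented once per call, so count the calls in each subtree. Let C(j) = number of calls made by go(j).
C(0) = C(1) = 1 (base case, no recursion); C(j) = 1 + C(j - 1) + C(j - 2) otherwise.
C(2) = 1 + C(1) + C(0) = 1 + 1 + 1 = 3
C(3) = 1 + C(2) + C(1) = 1 + 3 + 1 = 5
C(4) = 1 + C(3) + C(2) = 1 + 5 + 3 = 9
C(5) = 1 + C(4) + C(3) = 1 + 9 + 5 = 15
n_calls = C(5) = 15

Final answer: 15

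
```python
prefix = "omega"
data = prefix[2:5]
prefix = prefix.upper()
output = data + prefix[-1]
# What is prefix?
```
Trace:
  prefix='omega'
  prefix='omega', data='ega'
  prefix='OMEGA', data='ega'
  prefix='OMEGA', data='ega', output='egaA'

Final answer: 'OMEGA'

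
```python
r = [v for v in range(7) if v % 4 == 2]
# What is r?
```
Trace:
  v=0
  v=1
  v=2
  v=3
  v=4
  v=5
  v=6
  r=[2, 6]

Final answer: [2, 6]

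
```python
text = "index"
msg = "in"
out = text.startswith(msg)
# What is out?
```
Trace:
  text='index'
  text='index', msg='in'
  text='index', msg='in', out=True

Final answer: True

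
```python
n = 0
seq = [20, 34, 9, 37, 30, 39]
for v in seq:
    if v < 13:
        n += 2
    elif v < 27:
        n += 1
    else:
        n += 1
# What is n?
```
Trace:
  n=0
  n=1, v=20
  n=2, v=34
  n=4, v=9
  n=5, v=37
  n=6, v=30
  n=7, v=39

Final answer: 7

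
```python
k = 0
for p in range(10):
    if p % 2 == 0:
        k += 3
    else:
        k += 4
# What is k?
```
Trace:
  k=0
  k=3, p=0
  k=7, p=1
  k=10, p=2
  k=14, p=3
  k=17, p=4
  k=21, p=5
  k=24, p=6
  k=28, p=7
  k=31, p=8
  k=35, p=9

Final answer: 35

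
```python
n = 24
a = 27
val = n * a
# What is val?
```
Trace:
  n=24
  n=24, a=27
  n=24, a=27, val=648

Final answer: 648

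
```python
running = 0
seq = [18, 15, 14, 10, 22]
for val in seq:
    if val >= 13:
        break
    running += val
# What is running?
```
Trace:
  running=0
  running=0, val=18

Final answer: 0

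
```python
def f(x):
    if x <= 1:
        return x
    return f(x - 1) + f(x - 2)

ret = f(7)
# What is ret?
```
Call trace (a repeated sub-call is expanded the first time; later identical calls just restate its return value):
f(x=7)
  f(x=6)
    f(x=5)
      f(x=4)
        f(x=3)
          f(x=2)
            f(x=1)
            -> return 1
            f(x=0)
            -> return 0
          -> return 1
          f(x=1)
          -> return 1
        -> return 2
        f(x=2) -> return 1  (same call as traced above)
      -> return 3
      f(x=3) -> return 2  (same call as traced above)
    -> return 5
    f(x=4) -> return 3  (same call as traced above)
  -> return 8
  f(x=5) -> return 5  (same call as traced above)
-> return 13

Final answer: 13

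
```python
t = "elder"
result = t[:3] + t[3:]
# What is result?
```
Trace:
  t='elder'
  t='elder', result='elder'

Final answer: 'elder'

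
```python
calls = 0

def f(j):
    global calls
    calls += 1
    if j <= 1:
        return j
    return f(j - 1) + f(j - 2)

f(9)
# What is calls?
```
Call trace (a repeated sub-call is expanded the first time; later identical calls just restate its return value):
f(j=9)
  f(j=8)
    f(j=7)
      f(j=6)
        f(j=5)
          f(j=4)
            f(j=3)
              f(j=2)
                f(j=1)
                -> return 1
                f(j=0)
                -> return 0
              -> return 1
              f(j=1)
              -> return 1
            -> return 2
            f(j=2) -> return 1  (same call as traced above)
          -> return 3
          f(j=3) -> return 2  (same call as traced above)
        -> return 5
        f(j=4) -> return 3  (same call as traced above)
      -> return 8
      f(j=5) -> return 5  (same call as traced above)
    -> return 13
    f(j=6) -> return 8  (same call as traced above)
  -> return 21
  f(j=7) -> return 13  (same call as traced above)
-> return 34

calls is incremented once per call, so count the calls in each subtree. Let C(j) = number of calls made by f(j).
C(0) = C(1) = 1 (base case, no recursion); C(j) = 1 + C(j - 1) + C(j - 2) otherwise.
C(2) = 1 + C(1) + C(0) = 1 + 1 + 1 = 3
C(3) = 1 + C(2) + C(1) = 1 + 3 + 1 = 5
C(4) = 1 + C(3) + C(2) = 1 + 5 + 3 = 9
C(5) = 1 + C(4) + C(3) = 1 + 9 + 5 = 15
C(6) = 1 + C(5) + C(4) = 1 + 15 + 9 = 25
C(7) = 1 + C(6) + C(5) = 1 + 25 + 15 = 41
C(8) = 1 + C(7) + C(6) = 1 + 41 + 25 = 67
C(9) = 1 + C(8) + C(7) = 1 + 67 + 41 = 109
calls = C(9) = 109

Final answer: 109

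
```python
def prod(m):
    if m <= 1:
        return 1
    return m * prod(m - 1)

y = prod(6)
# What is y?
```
Call trace:
prod(m=6)
  prod(m=5)
    prod(m=4)
      prod(m=3)
        prod(m=2)
          prod(m=1)
          -> return 1
        -> return 2
      -> return 6
    -> return 24
  -> return 120
-> return 720

Final answer: 720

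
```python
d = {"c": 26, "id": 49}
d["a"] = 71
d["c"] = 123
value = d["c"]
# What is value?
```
Trace:
  d={'c': 26, 'id': 49}
  d={'c': 26, 'id': 49, 'a': 71}
  d={'c': 123, 'id': 49, 'a': 71}
  d={'c': 123, 'id': 49, 'a': 71}, value=123

Final answer: 123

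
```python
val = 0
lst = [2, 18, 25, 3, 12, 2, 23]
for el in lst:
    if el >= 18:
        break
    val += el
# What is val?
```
Trace:
  val=0
  val=2, el=2
  val=2, el=18

Final answer: 2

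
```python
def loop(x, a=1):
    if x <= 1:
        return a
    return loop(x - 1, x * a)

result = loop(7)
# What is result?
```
Call trace:
loop(x=7, a=1)
  loop(x=6, a=7)
    loop(x=5, a=42)
      loop(x=4, a=210)
        loop(x=3, a=840)
          loop(x=2, a=2520)
            loop(x=1, a=5040)
            -> return 5040
          -> return 5040
        -> return 5040
      -> return 5040
    -> return 5040
  -> return 5040
-> return 5040

Final answer: 5040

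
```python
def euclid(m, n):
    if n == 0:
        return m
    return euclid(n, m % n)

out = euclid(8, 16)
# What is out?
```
Call trace:
euclid(m=8, n=16)
  euclid(m=16, n=8)
    euclid(m=8, n=0)
    -> return 8
  -> return 8
-> return 8

Final answer: 8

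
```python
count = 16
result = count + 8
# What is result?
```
Trace:
  count=16
  count=16, result=24

Final answer: 24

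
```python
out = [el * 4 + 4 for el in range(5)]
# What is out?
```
Trace:
  el=0
  el=1
  el=2
  el=3
  el=4
  out=[4, 8, 12, 16, 20]

Final answer: [4, 8, 12, 16, 20]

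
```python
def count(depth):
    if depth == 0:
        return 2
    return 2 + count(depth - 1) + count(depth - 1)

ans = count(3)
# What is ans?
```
Call trace (a repeated sub-call is expanded the first time; later identical calls just restate its return value):
count(depth=3)
  count(depth=2)
    count(depth=1)
      count(depth=0)
      -> return 2
      count(depth=0)
      -> return 2
    -> return 6
    count(depth=1) -> return 6  (same call as traced above)
  -> return 14
  count(depth=2) -> return 14  (same call as traced above)
-> return 30

Final answer: 30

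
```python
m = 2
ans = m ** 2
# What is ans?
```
Trace:
  m=2
  m=2, ans=4

Final answer: 4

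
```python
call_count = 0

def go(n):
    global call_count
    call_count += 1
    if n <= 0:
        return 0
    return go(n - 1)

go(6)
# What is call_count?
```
Call trace:
go(n=6)
  go(n=5)
    go(n=4)
      go(n=3)
        go(n=2)
          go(n=1)
            go(n=0)
            -> return 0
          -> return 0
        -> return 0
      -> return 0
    -> return 0
  -> return 0
-> return 0

call_count is incremented once per call. go is entered once for each n = 6, 5, 4, 3, 2, 1, 0 (the n <= 0 call returns without recursing), i.e. 6 + 1 calls.
call_count = 7

Final answer: 7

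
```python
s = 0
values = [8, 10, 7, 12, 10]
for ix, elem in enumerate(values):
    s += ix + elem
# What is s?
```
Trace:
  s=0
  s=8, ix=0, elem=8
  s=19, ix=1, elem=10
  s=28, ix=2, elem=7
  s=43, ix=3, elem=12
  s=57, ix=4, elem=10

Final answer: 57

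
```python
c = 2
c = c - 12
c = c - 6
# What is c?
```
Trace:
  c=2
  c=-10
  c=-16

Final answer: -16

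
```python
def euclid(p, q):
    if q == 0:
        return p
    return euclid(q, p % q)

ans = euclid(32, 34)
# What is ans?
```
Call trace:
euclid(p=32, q=34)
  euclid(p=34, q=32)
    euclid(p=32, q=2)
      euclid(p=2, q=0)
      -> return 2
    -> return 2
  -> return 2
-> return 2

Final answer: 2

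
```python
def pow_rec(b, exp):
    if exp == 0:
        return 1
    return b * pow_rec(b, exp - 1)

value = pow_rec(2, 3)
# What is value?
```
Call trace:
pow_rec(b=2, exp=3)
  pow_rec(b=2, exp=2)
    pow_rec(b=2, exp=1)
      pow_rec(b=2, exp=0)
      -> return 1
    -> return 2
  -> return 4
-> return 8

Final answer: 8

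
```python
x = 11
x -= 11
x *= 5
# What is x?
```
Trace:
  x=11
  x=0
  x=0

Final answer: 0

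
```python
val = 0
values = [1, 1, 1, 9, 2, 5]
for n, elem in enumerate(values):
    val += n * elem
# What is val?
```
Trace:
  val=0
  val=0, n=0, elem=1
  val=1, n=1, elem=1
  val=3, n=2, elem=1
  val=30, n=3, elem=9
  val=38, n=4, elem=2
  val=63, n=5, elem=5

Final answer: 63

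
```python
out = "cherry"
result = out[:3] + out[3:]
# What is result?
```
Trace:
  out='cherry'
  out='cherry', result='cherry'

Final answer: 'cherry'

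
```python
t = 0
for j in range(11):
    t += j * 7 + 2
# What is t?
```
Trace:
  t=0
  t=2, j=0
  t=11, j=1
  t=27, j=2
  t=50, j=3
  t=80, j=4
  t=117, j=5
  t=161, j=6
  t=212, j=7
  t=270, j=8
  t=335, j=9
  t=407, j=10

Final answer: 407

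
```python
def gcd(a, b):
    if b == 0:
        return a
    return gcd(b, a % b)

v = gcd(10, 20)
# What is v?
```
Call trace:
gcd(a=10, b=20)
  gcd(a=20, b=10)
    gcd(a=10, b=0)
    -> return 10
  -> return 10
-> return 10

Final answer: 10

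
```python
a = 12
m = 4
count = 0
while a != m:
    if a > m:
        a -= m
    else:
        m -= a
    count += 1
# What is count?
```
Trace:
  a=12
  a=12, m=4
  a=12, m=4, count=0
  a=8, m=4, count=1
  a=4, m=4, count=2

Final answer: 2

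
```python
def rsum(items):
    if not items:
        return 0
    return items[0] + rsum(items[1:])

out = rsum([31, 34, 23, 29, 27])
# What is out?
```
Call trace:
rsum(items=[31, 34, 23, 29, 27])
  rsum(items=[34, 23, 29, 27])
    rsum(items=[23, 29, 27])
      rsum(items=[29, 27])
        rsum(items=[27])
          rsum(items=[])
          -> return 0
        -> return 27
      -> return 56
    -> return 79
  -> return 113
-> return 144

Final answer: 144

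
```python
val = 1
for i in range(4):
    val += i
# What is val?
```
Trace:
  val=1
  val=1, i=0
  val=2, i=1
  val=4, i=2
  val=7, i=3

Final answer: 7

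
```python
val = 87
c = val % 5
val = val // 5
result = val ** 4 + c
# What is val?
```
Trace:
  val=87
  val=87, c=2
  val=17, c=2
  val=17, c=2, result=83523

Final answer: 17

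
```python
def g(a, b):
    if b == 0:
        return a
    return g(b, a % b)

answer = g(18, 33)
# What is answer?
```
Call trace:
g(a=18, b=33)
  g(a=33, b=18)
    g(a=18, b=15)
      g(a=15, b=3)
        g(a=3, b=0)
        -> return 3
      -> return 3
    -> return 3
  -> return 3
-> return 3

Final answer: 3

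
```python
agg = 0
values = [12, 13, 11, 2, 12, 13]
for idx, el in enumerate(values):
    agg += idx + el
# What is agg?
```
Trace:
  agg=0
  agg=12, idx=0, el=12
  agg=26, idx=1, el=13
  agg=39, idx=2, el=11
  agg=44, idx=3, el=2
  agg=60, idx=4, el=12
  agg=78, idx=5, el=13

Final answer: 78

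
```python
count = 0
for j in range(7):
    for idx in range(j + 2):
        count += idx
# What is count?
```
Trace:
  count=0
  count=0, j=0, idx=0
  count=1, j=0, idx=1
  count=1, j=1, idx=0
  count=2, j=1, idx=1
  count=4, j=1, idx=2
  count=4, j=2, idx=0
  count=5, j=2, idx=1
  count=7, j=2, idx=2
  count=10, j=2, idx=3
  count=10, j=3, idx=0
  count=11, j=3, idx=1
  count=13, j=3, idx=2
  count=16, j=3, idx=3
  count=20, j=3, idx=4
  count=20, j=4, idx=0
  count=21, j=4, idx=1
  count=23, j=4, idx=2
  count=26, j=4, idx=3
  count=30, j=4, idx=4
  count=35, j=4, idx=5
  count=35, j=5, idx=0
  count=36, j=5, idx=1
  count=38, j=5, idx=2
  count=41, j=5, idx=3
  count=45, j=5, idx=4
  count=50, j=5, idx=5
  count=56, j=5, idx=6
  count=56, j=6, idx=0
  count=57, j=6, idx=1
  count=59, j=6, idx=2
  count=62, j=6, idx=3
  count=66, j=6, idx=4
  count=71, j=6, idx=5
  count=77, j=6, idx=6
  count=84, j=6, idx=7

Final answer: 84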